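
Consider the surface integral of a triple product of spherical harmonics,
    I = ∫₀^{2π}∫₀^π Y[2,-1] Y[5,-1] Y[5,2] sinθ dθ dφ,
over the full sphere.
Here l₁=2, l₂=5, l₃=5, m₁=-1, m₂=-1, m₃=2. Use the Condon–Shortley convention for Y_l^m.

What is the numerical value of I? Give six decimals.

0.104819

m-sum 0 ✓  L=12 even ✓  3≤5≤7 ✓
Π(2lᵢ+1) = 5×11×11 = 605
triangle coeff Δ(2,5,5) = 1/38610
Σ_t [0,2]: t=0:+1/2880 t=1:−1/576 t=2:+1/2880 = -1/960
(3j)²=10/429 [(2 5 5; 0 0 0)], sign=+1
Σ_t [1,2]: t=1:−1/1440 t=2:+1/2880 = -1/2880
(3j)²=7/715 [(2 5 5; -1 -1 2)], sign=+1
⇒ 4πI² = 70/507
I = (+1)√(70/507/(4π)) = 0.10481902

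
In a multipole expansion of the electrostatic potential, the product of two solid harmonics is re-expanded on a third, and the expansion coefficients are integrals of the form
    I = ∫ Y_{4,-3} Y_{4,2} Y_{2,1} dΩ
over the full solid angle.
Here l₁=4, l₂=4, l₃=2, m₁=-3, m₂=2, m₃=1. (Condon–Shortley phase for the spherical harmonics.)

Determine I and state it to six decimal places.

Checks pass: Σm=0; 10 even; l₃=2∈[0,8].
(2·4+1)(2·4+1)(2·2+1) = 405
Δ: 6! 2! 2! / 11! → 1/13860
sum: t=2:+1/192 t=3:−1/36 t=4:+1/192 = -5/288
3j²(4 4 2; 0 0 0) = Δ·Π!·Σ² = 20/693  (sign -1)
sum: t=5:−1/240 t=6:+1/1440 = -1/288
3j²(4 4 2; -3 2 1) = Δ·Π!·Σ² = 5/132  (sign +1)
combine: 4πI² = 405·20/693·5/132 = 375/847
take √, sign -1: I = -0.18770204

-0.187702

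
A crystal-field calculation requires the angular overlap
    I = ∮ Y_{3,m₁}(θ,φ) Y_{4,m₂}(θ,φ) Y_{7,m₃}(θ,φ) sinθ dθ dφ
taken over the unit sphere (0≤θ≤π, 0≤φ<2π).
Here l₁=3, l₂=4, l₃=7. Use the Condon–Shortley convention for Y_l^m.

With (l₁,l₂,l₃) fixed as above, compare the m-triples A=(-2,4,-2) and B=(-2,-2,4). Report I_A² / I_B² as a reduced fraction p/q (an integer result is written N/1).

1/154

l's match ⇒ only the (l;m) 3-j factors differ between A and B.
A: triangle coeff Δ(3,4,7) = 1/45045; Σ_t [0,0]: t=0:+1/4838400 = 1/4838400; (3j)²=1/5005 [(3 4 7; -2 4 -2)], sign=-1
B: triangle coeff Δ(3,4,7) = 1/45045; Σ_t [0,0]: t=0:+1/172800 = 1/172800; (3j)²=2/65 [(3 4 7; -2 -2 4)], sign=-1
I_A²/I_B² = (1/5005)/(2/65) = 1/154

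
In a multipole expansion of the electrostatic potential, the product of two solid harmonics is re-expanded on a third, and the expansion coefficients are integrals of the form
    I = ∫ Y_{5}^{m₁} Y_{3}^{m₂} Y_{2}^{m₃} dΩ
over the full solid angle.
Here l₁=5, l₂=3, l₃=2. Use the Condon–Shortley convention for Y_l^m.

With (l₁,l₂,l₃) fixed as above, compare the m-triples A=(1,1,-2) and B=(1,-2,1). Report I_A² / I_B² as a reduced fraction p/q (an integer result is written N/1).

Same 5,3,2: normalisation and zero-m 3j drop out of the ratio.
A: Δ: 6! 4! 0! / 11! → 1/2310; sum: t=4:+1/1152 = 1/1152; 3j²(5 3 2; 1 1 -2) = Δ·Π!·Σ² = 1/154  (sign +1)
B: Δ: 6! 4! 0! / 11! → 1/2310; sum: t=1:−1/720 = -1/720; 3j²(5 3 2; 1 -2 1) = Δ·Π!·Σ² = 4/385  (sign +1)
I_A²/I_B² = (1/154)/(4/385) = 5/8

5/8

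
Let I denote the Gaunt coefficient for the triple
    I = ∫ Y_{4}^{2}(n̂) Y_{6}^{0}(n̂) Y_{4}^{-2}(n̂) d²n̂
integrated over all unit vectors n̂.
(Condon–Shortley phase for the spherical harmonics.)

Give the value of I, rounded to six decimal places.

-0.156478

m-sum 0 ✓  L=14 even ✓  2≤4≤10 ✓
Π(2lᵢ+1) = 9×13×9 = 1053
triangle coeff Δ(4,6,4) = 1/1261260
Σ_t [2,4]: t=2:+1/4608 t=3:−1/1296 t=4:+1/4608 = -7/20736
(3j)²=20/1287 [(4 6 4; 0 0 0)], sign=-1
Σ_t [0,2]: t=0:+1/1036800 t=1:−1/14400 t=2:+1/4608 = 77/518400
(3j)²=11/585 [(4 6 4; 2 0 -2)], sign=+1
⇒ 4πI² = 4/13
I = (-1)√(4/13/(4π)) = -0.15647804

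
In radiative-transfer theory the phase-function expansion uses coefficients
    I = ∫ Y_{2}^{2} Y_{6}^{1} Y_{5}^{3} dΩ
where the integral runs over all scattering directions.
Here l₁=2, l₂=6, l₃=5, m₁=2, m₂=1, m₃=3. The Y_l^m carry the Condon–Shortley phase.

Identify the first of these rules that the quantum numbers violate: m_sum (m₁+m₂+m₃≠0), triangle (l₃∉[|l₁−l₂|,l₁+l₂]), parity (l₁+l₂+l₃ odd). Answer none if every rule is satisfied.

m_sum

m₁+m₂+m₃ = 2 + 1 + 3 = 6  ✗
triangle: |2−6|=4 ≤ l₃=5 ≤ 2+6=8
parity: l₁+l₂+l₃ = 13 is odd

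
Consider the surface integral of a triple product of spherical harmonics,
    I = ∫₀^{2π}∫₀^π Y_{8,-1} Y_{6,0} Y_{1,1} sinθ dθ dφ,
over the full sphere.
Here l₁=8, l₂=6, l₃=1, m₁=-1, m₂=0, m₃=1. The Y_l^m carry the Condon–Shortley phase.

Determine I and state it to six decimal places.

triangle: need 2≤l₃≤14, have 1; I=0

0.000000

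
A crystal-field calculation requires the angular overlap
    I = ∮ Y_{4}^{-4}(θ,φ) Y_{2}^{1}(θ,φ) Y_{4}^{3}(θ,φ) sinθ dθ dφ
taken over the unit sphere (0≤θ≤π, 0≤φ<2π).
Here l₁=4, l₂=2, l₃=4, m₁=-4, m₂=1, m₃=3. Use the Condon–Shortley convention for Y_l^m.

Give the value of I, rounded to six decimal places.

0.198645

m-sum 0 ✓  L=10 even ✓  2≤4≤6 ✓
Π(2lᵢ+1) = 9×5×9 = 405
triangle coeff Δ(4,2,4) = 1/13860
Σ_t [0,2]: t=0:+1/192 t=1:−1/36 t=2:+1/192 = -5/288
(3j)²=20/693 [(4 2 4; 0 0 0)], sign=-1
Σ_t [2,2]: t=2:+1/1440 = 1/1440
(3j)²=7/165 [(4 2 4; -4 1 3)], sign=-1
⇒ 4πI² = 60/121
I = (+1)√(60/121/(4π)) = 0.19864517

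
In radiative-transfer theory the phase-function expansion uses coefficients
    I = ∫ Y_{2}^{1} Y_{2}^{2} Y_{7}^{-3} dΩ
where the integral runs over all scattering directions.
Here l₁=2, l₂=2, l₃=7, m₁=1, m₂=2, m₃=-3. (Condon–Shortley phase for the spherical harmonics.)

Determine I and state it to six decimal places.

0.000000

triangle: need 0≤l₃≤4, have 7; I=0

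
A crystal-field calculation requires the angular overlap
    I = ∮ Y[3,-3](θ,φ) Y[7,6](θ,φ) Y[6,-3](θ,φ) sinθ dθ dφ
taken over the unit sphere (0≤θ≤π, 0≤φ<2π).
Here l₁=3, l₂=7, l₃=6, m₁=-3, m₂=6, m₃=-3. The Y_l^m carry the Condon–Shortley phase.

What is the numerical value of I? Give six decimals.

Rules hold: Σm=0, L=16 even, 4≤6≤10.
N = 7·15·13 = 1365
Δ = 4!·2!·10!/17! = 1/2042040
Racah Σ t=1..3: t=1:−1/207360 t=2:+1/57600 t=3:−1/207360 = 1/129600
⇒ 3j(3 7 6; 0 0 0)² = 168/12155, sgn +1
Racah Σ t=4..4: t=4:+1/17418240 = 1/17418240
⇒ 3j(3 7 6; -3 6 -3)² = 15/952, sgn -1
4πI² = N·(3j₀)²·(3jₘ)² = 945/3179
I = -1·√(0.297263/4π) = -0.15380332

-0.153803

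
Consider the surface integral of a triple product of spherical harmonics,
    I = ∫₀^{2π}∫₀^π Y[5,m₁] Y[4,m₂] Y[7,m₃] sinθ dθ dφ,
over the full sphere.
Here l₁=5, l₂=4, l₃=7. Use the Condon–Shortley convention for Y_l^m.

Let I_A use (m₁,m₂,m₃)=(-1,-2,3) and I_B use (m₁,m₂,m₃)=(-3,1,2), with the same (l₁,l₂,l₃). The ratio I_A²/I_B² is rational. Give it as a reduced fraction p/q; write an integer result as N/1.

Same 5,4,7: normalisation and zero-m 3j drop out of the ratio.
A: Δ: 2! 8! 6! / 17! → 1/6126120; sum: t=0:+1/138240 t=1:−1/86400 t=2:+1/829440 = -13/4147200; 3j²(5 4 7; -1 -2 3) = Δ·Π!·Σ² = 13/3740  (sign -1)
B: Δ: 2! 8! 6! / 17! → 1/6126120; sum: t=0:+1/9676800 t=1:−1/241920 t=2:+1/103680 = 163/29030400; 3j²(5 4 7; -3 1 2) = Δ·Π!·Σ² = 26569/2042040  (sign -1)
I_A²/I_B² = (13/3740)/(26569/2042040) = 7098/26569

7098/26569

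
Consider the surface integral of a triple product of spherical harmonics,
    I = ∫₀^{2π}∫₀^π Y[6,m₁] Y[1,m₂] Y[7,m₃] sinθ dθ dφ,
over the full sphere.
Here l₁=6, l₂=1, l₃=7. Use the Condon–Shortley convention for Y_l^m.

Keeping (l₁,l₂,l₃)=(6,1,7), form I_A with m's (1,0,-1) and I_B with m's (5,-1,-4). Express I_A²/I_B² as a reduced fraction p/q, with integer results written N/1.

Shared (l₁,l₂,l₃)=(6,1,7): N and (l;000)² cancel in I_A²/I_B².
A: Δ = 0!·12!·2!/15! = 1/1365; Racah Σ t=0..0: t=0:+1/604800 = 1/604800; ⇒ 3j(6 1 7; 1 0 -1)² = 16/455, sgn +1
B: Δ = 0!·12!·2!/15! = 1/1365; Racah Σ t=0..0: t=0:+1/79833600 = 1/79833600; ⇒ 3j(6 1 7; 5 -1 -4)² = 1/455, sgn -1
I_A²/I_B² = (16/455)/(1/455) = 16/1

16/1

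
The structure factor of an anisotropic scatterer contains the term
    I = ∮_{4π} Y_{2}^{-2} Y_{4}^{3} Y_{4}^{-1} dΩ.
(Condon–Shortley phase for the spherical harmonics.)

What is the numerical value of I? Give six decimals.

Rules hold: Σm=0, L=10 even, 2≤4≤6.
N = 5·9·9 = 405
Δ = 2!·2!·6!/11! = 1/13860
Racah Σ t=0..2: t=0:+1/192 t=1:−1/36 t=2:+1/192 = -5/288
⇒ 3j(2 4 4; 0 0 0)² = 20/693, sgn -1
Racah Σ t=2..2: t=2:+1/480 = 1/480
⇒ 3j(2 4 4; -2 3 -1)² = 3/110, sgn -1
4πI² = N·(3j₀)²·(3jₘ)² = 270/847
I = +1·√(0.318772/4π) = 0.15927046

0.159270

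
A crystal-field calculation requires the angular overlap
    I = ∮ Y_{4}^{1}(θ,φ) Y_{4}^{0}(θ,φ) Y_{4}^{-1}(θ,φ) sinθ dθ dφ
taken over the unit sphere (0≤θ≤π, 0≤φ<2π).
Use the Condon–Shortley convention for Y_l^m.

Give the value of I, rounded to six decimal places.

-0.068481

m-sum 0 ✓  L=12 even ✓  0≤4≤8 ✓
Π(2lᵢ+1) = 9×9×9 = 729
triangle coeff Δ(4,4,4) = 1/450450
Σ_t [0,4]: t=0:+1/13824 t=1:−1/216 t=2:+1/64 t=3:−1/216 t=4:+1/13824 = 5/768
(3j)²=18/1001 [(4 4 4; 0 0 0)], sign=+1
Σ_t [0,3]: t=0:+1/3456 t=1:−1/144 t=2:+1/96 t=3:−1/864 = 1/384
(3j)²=9/2002 [(4 4 4; 1 0 -1)], sign=-1
⇒ 4πI² = 59049/1002001
I = (-1)√(59049/1002001/(4π)) = -0.06848055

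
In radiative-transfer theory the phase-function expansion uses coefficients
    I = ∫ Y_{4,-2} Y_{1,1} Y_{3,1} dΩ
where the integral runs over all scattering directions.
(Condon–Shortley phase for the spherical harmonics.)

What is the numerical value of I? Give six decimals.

0.238414

Checks pass: Σm=0; 8 even; l₃=3∈[3,5].
(2·4+1)(2·1+1)(2·3+1) = 189
Δ: 2! 6! 0! / 9! → 1/252
sum: t=1:−1/36 = -1/36
3j²(4 1 3; 0 0 0) = Δ·Π!·Σ² = 4/63  (sign +1)
sum: t=2:+1/96 = 1/96
3j²(4 1 3; -2 1 1) = Δ·Π!·Σ² = 5/84  (sign +1)
combine: 4πI² = 189·4/63·5/84 = 5/7
take √, sign +1: I = 0.23841361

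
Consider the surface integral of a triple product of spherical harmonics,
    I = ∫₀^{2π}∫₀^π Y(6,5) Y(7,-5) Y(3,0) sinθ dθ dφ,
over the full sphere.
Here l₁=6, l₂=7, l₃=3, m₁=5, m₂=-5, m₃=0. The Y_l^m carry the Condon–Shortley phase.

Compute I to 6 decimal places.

Checks pass: Σm=0; 16 even; l₃=3∈[1,13].
(2·6+1)(2·7+1)(2·3+1) = 1365
Δ: 10! 2! 4! / 17! → 1/2042040
sum: t=4:+1/207360 t=5:−1/57600 t=6:+1/207360 = -1/129600
3j²(6 7 3; 0 0 0) = Δ·Π!·Σ² = 168/12155  (sign +1)
sum: t=0:+1/14515200 t=1:−1/4354560 = -1/6220800
3j²(6 7 3; 5 -5 0) = Δ·Π!·Σ² = 77/4420  (sign +1)
combine: 4πI² = 1365·168/12155·77/4420 = 6174/18785
take √, sign +1: I = 0.16172337

0.161723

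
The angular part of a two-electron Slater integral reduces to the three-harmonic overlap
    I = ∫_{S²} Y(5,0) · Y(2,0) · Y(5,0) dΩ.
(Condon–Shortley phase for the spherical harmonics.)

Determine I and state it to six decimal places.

m-sum 0 ✓  L=12 even ✓  3≤5≤7 ✓
Π(2lᵢ+1) = 11×5×11 = 605
triangle coeff Δ(5,2,5) = 1/38610
Σ_t [0,2]: t=0:+1/2880 t=1:−1/576 t=2:+1/2880 = -1/960
(3j)²=10/429 [(5 2 5; 0 0 0)], sign=+1
(m-triple is (0,0,0) — same symbol as above.)
⇒ 4πI² = 500/1521
I = (+1)√(500/1521/(4π)) = 0.16173926

0.161739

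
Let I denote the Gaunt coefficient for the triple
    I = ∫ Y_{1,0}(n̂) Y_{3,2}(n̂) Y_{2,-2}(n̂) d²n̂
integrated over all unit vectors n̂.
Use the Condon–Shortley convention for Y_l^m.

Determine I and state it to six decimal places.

m-sum 0 ✓  L=6 even ✓  2≤2≤4 ✓
Π(2lᵢ+1) = 3×7×5 = 105
triangle coeff Δ(1,3,2) = 1/105
Σ_t [1,1]: t=1:−1/4 = -1/4
(3j)²=3/35 [(1 3 2; 0 0 0)], sign=-1
Σ_t [1,1]: t=1:−1/24 = -1/24
(3j)²=1/21 [(1 3 2; 0 2 -2)], sign=-1
⇒ 4πI² = 3/7
I = (+1)√(3/7/(4π)) = 0.18467439

0.184674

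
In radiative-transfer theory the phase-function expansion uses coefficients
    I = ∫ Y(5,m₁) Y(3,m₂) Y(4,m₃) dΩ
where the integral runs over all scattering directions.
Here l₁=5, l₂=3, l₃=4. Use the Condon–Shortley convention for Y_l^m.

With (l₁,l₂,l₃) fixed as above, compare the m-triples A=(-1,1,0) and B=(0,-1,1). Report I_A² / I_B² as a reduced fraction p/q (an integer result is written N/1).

242/3

Shared (l₁,l₂,l₃)=(5,3,4): N and (l;000)² cancel in I_A²/I_B².
A: Δ = 4!·6!·2!/13! = 1/180180; Racah Σ t=2..4: t=2:+1/384 t=3:−1/216 t=4:+1/2304 = -11/6912; ⇒ 3j(5 3 4; -1 1 0)² = 11/1638, sgn -1
B: Δ = 4!·6!·2!/13! = 1/180180; Racah Σ t=0..2: t=0:+1/5760 t=1:−1/288 t=2:+1/288 = 1/5760; ⇒ 3j(5 3 4; 0 -1 1)² = 1/12012, sgn -1
I_A²/I_B² = (11/1638)/(1/12012) = 242/3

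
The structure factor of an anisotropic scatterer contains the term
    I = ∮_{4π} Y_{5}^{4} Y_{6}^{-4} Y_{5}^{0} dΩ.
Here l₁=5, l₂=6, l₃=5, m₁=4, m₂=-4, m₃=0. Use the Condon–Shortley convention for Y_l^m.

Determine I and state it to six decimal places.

-0.082328

m-sum 0 ✓  L=16 even ✓  1≤5≤11 ✓
Π(2lᵢ+1) = 11×13×11 = 1573
triangle coeff Δ(5,6,5) = 1/28588560
Σ_t [1,5]: t=1:−1/345600 t=2:+1/13824 t=3:−1/5184 t=4:+1/13824 t=5:−1/345600 = -7/129600
(3j)²=80/7293 [(5 6 5; 0 0 0)], sign=+1
Σ_t [0,1]: t=0:+1/207360 t=1:−1/345600 = 1/518400
(3j)²=12/2431 [(5 6 5; 4 -4 0)], sign=-1
⇒ 4πI² = 320/3757
I = (-1)√(320/3757/(4π)) = -0.08232836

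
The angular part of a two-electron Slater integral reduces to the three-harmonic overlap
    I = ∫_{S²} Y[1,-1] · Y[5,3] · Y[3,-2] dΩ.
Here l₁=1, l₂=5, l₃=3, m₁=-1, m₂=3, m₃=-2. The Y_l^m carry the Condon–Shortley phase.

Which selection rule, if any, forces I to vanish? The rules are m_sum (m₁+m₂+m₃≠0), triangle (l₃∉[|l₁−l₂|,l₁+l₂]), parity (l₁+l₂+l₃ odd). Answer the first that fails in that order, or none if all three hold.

azimuthal sum: -1 + 3 − 2 = 0  ✓
4 ≤ 3 ≤ 6 (triangle on l)  ✗
L = 1 + 5 + 3 = 9 (odd)

triangle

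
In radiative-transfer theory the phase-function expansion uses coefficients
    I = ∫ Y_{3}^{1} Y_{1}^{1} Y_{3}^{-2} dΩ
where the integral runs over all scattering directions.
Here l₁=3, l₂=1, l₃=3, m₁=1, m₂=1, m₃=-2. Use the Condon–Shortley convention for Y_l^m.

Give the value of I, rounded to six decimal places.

L=7 odd ⇒ parity kills the (l;000) factor ⇒ I = 0

0.000000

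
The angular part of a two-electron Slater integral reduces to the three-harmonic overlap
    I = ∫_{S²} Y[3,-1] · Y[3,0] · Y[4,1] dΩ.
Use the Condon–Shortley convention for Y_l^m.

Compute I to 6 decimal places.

-0.099323

Checks pass: Σm=0; 10 even; l₃=4∈[0,6].
(2·3+1)(2·3+1)(2·4+1) = 441
Δ: 2! 4! 4! / 11! → 1/34650
sum: t=0:+1/72 t=1:−1/16 t=2:+1/72 = -5/144
3j²(3 3 4; 0 0 0) = Δ·Π!·Σ² = 2/77  (sign -1)
sum: t=0:+1/288 t=1:−1/24 t=2:+1/48 = -5/288
3j²(3 3 4; -1 0 1) = Δ·Π!·Σ² = 5/462  (sign +1)
combine: 4πI² = 441·2/77·5/462 = 15/121
take √, sign -1: I = -0.09932258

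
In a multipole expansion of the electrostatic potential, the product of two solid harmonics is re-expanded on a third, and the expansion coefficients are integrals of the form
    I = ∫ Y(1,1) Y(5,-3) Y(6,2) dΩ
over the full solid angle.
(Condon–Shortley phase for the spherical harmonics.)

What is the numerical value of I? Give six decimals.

0.100084

Rules hold: Σm=0, L=12 even, 4≤6≤6.
N = 3·11·13 = 429
Δ = 0!·2!·10!/13! = 1/858
Racah Σ t=0..0: t=0:+1/14400 = 1/14400
⇒ 3j(1 5 6; 0 0 0)² = 6/143, sgn +1
Racah Σ t=0..0: t=0:+1/161280 = 1/161280
⇒ 3j(1 5 6; 1 -3 2)² = 1/143, sgn +1
4πI² = N·(3j₀)²·(3jₘ)² = 18/143
I = +1·√(0.125874/4π) = 0.10008369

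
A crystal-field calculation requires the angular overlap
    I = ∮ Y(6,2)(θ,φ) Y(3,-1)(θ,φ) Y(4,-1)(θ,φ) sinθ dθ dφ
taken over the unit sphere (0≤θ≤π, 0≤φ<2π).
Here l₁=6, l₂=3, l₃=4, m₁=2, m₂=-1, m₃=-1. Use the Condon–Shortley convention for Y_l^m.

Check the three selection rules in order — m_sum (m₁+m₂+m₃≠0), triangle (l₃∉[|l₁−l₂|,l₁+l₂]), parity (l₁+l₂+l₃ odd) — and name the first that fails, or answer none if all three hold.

m₁+m₂+m₃ = 2 − 1 − 1 = 0  ✓
triangle: |6−3|=3 ≤ l₃=4 ≤ 6+3=9  ✓
parity: l₁+l₂+l₃ = 13 is odd  ✗

parity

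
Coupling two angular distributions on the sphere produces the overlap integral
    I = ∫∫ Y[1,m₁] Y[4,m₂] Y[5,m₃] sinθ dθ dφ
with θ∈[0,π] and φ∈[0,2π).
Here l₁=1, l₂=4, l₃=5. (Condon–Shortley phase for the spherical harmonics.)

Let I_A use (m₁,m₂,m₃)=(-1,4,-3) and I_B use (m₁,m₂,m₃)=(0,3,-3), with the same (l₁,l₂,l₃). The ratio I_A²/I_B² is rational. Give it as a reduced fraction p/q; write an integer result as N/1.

1/16

l's match ⇒ only the (l;m) 3-j factors differ between A and B.
A: triangle coeff Δ(1,4,5) = 1/495; Σ_t [0,0]: t=0:+1/80640 = 1/80640; (3j)²=1/495 [(1 4 5; -1 4 -3)], sign=+1
B: triangle coeff Δ(1,4,5) = 1/495; Σ_t [0,0]: t=0:+1/5040 = 1/5040; (3j)²=16/495 [(1 4 5; 0 3 -3)], sign=+1
I_A²/I_B² = (1/495)/(16/495) = 1/16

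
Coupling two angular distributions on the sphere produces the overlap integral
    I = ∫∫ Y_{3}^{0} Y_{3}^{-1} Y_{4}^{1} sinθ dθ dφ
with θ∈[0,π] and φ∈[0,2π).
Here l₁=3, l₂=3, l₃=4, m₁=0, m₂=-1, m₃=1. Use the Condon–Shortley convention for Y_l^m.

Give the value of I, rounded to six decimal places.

m-sum 0 ✓  L=10 even ✓  0≤4≤6 ✓
Π(2lᵢ+1) = 7×7×9 = 441
triangle coeff Δ(3,3,4) = 1/34650
Σ_t [0,2]: t=0:+1/72 t=1:−1/16 t=2:+1/72 = -5/144
(3j)²=2/77 [(3 3 4; 0 0 0)], sign=-1
Σ_t [0,2]: t=0:+1/48 t=1:−1/24 t=2:+1/288 = -5/288
(3j)²=5/462 [(3 3 4; 0 -1 1)], sign=+1
⇒ 4πI² = 15/121
I = (-1)√(15/121/(4π)) = -0.09932258

-0.099323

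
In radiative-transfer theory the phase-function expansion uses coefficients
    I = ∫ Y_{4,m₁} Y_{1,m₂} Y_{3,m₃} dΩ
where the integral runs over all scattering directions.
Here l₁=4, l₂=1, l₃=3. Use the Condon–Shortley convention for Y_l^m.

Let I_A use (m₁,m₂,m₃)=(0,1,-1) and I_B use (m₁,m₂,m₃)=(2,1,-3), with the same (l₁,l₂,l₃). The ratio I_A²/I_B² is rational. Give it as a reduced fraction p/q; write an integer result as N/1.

6/1

Shared (l₁,l₂,l₃)=(4,1,3): N and (l;000)² cancel in I_A²/I_B².
A: Δ = 2!·6!·0!/9! = 1/252; Racah Σ t=2..2: t=2:+1/96 = 1/96; ⇒ 3j(4 1 3; 0 1 -1)² = 1/42, sgn +1
B: Δ = 2!·6!·0!/9! = 1/252; Racah Σ t=2..2: t=2:+1/1440 = 1/1440; ⇒ 3j(4 1 3; 2 1 -3)² = 1/252, sgn +1
I_A²/I_B² = (1/42)/(1/252) = 6/1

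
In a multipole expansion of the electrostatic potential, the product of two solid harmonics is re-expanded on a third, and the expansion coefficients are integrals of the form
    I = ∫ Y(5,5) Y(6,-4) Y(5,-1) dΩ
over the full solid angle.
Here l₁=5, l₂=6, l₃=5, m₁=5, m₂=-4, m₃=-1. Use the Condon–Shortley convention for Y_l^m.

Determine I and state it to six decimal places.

m-sum 0 ✓  L=16 even ✓  1≤5≤11 ✓
Π(2lᵢ+1) = 11×13×11 = 1573
triangle coeff Δ(5,6,5) = 1/28588560
Σ_t [1,5]: t=1:−1/345600 t=2:+1/13824 t=3:−1/5184 t=4:+1/13824 t=5:−1/345600 = -7/129600
(3j)²=80/7293 [(5 6 5; 0 0 0)], sign=+1
Σ_t [0,0]: t=0:+1/829440 = 1/829440
(3j)²=225/9724 [(5 6 5; 5 -4 -1)], sign=+1
⇒ 4πI² = 1500/3757
I = (+1)√(1500/3757/(4π)) = 0.17824613

0.178246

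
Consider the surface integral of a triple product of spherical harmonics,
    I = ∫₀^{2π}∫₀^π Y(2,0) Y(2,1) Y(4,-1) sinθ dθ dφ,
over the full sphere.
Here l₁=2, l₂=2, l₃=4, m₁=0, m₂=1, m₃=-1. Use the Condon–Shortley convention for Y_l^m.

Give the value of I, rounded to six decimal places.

Rules hold: Σm=0, L=8 even, 0≤4≤4.
N = 5·5·9 = 225
Δ = 0!·4!·4!/9! = 1/630
Racah Σ t=0..0: t=0:+1/16 = 1/16
⇒ 3j(2 2 4; 0 0 0)² = 2/35, sgn +1
Racah Σ t=0..0: t=0:+1/24 = 1/24
⇒ 3j(2 2 4; 0 1 -1)² = 1/21, sgn -1
4πI² = N·(3j₀)²·(3jₘ)² = 30/49
I = -1·√(0.612245/4π) = -0.22072812

-0.220728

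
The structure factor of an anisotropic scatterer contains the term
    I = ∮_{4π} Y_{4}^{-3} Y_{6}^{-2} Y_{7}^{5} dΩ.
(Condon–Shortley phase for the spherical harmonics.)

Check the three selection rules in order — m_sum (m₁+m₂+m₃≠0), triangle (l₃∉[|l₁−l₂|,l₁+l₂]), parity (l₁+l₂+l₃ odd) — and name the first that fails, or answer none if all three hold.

azimuthal sum: -3 − 2 + 5 = 0  ✓
2 ≤ 7 ≤ 10 (triangle on l)  ✓
L = 4 + 6 + 7 = 17 (odd)  ✗

parity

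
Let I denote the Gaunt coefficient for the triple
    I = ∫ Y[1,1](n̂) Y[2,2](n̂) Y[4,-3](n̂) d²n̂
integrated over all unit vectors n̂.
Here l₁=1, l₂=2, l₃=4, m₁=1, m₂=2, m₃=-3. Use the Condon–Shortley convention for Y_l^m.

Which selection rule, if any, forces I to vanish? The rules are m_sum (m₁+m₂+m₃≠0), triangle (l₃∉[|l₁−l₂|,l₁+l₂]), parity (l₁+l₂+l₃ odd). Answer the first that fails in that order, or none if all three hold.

triangle

m₁+m₂+m₃ = 1 + 2 − 3 = 0  ✓
triangle: |1−2|=1 ≤ l₃=4 ≤ 1+2=3  ✗
parity: l₁+l₂+l₃ = 7 is odd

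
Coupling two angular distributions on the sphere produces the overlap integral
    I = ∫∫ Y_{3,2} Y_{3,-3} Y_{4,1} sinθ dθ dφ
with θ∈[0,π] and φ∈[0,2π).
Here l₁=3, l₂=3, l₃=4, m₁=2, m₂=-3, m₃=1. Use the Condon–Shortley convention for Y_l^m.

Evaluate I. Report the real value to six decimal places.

Rules hold: Σm=0, L=10 even, 0≤4≤6.
N = 7·7·9 = 441
Δ = 2!·4!·4!/11! = 1/34650
Racah Σ t=0..2: t=0:+1/72 t=1:−1/16 t=2:+1/72 = -5/144
⇒ 3j(3 3 4; 0 0 0)² = 2/77, sgn -1
Racah Σ t=0..0: t=0:+1/288 = 1/288
⇒ 3j(3 3 4; 2 -3 1)² = 5/231, sgn -1
4πI² = N·(3j₀)²·(3jₘ)² = 30/121
I = +1·√(0.247934/4π) = 0.14046335

0.140463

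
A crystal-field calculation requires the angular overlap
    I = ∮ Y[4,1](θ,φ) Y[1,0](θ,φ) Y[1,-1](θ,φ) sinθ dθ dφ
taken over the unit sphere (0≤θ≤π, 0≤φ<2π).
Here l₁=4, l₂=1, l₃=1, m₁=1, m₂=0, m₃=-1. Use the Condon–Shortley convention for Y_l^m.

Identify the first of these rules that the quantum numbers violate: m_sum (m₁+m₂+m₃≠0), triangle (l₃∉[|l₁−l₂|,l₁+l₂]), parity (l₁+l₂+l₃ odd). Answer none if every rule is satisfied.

triangle

m₁+m₂+m₃ = 1 + 0 − 1 = 0  ✓
triangle: |4−1|=3 ≤ l₃=1 ≤ 4+1=5  ✗
parity: l₁+l₂+l₃ = 6 is even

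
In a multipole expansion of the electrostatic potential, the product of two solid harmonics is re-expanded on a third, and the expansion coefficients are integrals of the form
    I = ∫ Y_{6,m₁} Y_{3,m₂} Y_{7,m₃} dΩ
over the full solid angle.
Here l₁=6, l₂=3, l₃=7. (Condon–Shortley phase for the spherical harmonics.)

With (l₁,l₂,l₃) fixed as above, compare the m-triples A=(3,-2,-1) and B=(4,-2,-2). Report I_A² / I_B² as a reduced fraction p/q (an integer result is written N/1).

1521/1280

Shared (l₁,l₂,l₃)=(6,3,7): N and (l;000)² cancel in I_A²/I_B².
A: Δ = 2!·10!·4!/17! = 1/2042040; Racah Σ t=0..1: t=0:+1/362880 t=1:−1/1935360 = 13/5806080; ⇒ 3j(6 3 7; 3 -2 -1)² = 195/10472, sgn +1
B: Δ = 2!·10!·4!/17! = 1/2042040; Racah Σ t=0..1: t=0:+1/967680 t=1:−1/8709120 = 1/1088640; ⇒ 3j(6 3 7; 4 -2 -2)² = 800/51051, sgn -1
I_A²/I_B² = (195/10472)/(800/51051) = 1521/1280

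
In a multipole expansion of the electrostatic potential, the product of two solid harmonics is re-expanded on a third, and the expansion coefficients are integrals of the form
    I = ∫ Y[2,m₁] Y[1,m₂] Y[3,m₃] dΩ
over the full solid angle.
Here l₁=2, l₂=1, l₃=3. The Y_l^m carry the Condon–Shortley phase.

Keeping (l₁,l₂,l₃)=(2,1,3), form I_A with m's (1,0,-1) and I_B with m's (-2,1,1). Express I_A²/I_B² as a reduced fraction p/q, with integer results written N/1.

8/1

Shared (l₁,l₂,l₃)=(2,1,3): N and (l;000)² cancel in I_A²/I_B².
A: Δ = 0!·4!·2!/7! = 1/105; Racah Σ t=0..0: t=0:+1/6 = 1/6; ⇒ 3j(2 1 3; 1 0 -1)² = 8/105, sgn +1
B: Δ = 0!·4!·2!/7! = 1/105; Racah Σ t=0..0: t=0:+1/48 = 1/48; ⇒ 3j(2 1 3; -2 1 1)² = 1/105, sgn +1
I_A²/I_B² = (8/105)/(1/105) = 8/1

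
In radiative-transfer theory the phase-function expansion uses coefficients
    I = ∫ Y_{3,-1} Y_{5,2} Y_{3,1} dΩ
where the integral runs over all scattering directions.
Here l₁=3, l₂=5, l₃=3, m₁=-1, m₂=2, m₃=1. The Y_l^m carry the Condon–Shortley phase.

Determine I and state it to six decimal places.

0.000000

Σmᵢ = 2 ≠ 0, so the φ-integral vanishes; I = 0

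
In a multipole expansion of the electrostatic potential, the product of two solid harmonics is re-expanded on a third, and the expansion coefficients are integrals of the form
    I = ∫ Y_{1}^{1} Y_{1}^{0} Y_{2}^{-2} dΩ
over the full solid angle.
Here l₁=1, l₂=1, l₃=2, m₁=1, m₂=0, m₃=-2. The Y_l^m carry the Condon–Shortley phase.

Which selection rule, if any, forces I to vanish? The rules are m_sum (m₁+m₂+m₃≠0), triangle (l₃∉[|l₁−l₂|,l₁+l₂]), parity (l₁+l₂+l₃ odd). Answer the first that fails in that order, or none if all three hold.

m_sum

azimuthal sum: 1 + 0 − 2 = -1  ✗
0 ≤ 2 ≤ 2 (triangle on l)
L = 1 + 1 + 2 = 4 (even)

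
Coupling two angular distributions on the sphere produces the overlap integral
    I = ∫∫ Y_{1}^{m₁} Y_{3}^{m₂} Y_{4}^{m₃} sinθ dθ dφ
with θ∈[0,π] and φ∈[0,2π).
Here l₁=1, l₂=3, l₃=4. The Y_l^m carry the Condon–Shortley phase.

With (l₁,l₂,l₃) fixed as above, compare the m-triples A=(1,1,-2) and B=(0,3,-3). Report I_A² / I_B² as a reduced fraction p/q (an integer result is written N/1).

Same 1,3,4: normalisation and zero-m 3j drop out of the ratio.
A: Δ: 0! 2! 6! / 9! → 1/252; sum: t=0:+1/96 = 1/96; 3j²(1 3 4; 1 1 -2) = Δ·Π!·Σ² = 5/84  (sign +1)
B: Δ: 0! 2! 6! / 9! → 1/252; sum: t=0:+1/720 = 1/720; 3j²(1 3 4; 0 3 -3) = Δ·Π!·Σ² = 1/36  (sign -1)
I_A²/I_B² = (5/84)/(1/36) = 15/7

15/7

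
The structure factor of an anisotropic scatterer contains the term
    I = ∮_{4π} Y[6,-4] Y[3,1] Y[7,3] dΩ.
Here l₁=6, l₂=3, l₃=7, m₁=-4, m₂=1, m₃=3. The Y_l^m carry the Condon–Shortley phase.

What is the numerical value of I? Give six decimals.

m-sum 0 ✓  L=16 even ✓  3≤7≤9 ✓
Π(2lᵢ+1) = 13×7×15 = 1365
triangle coeff Δ(6,3,7) = 1/2042040
Σ_t [0,2]: t=0:+1/207360 t=1:−1/57600 t=2:+1/207360 = -1/129600
(3j)²=168/12155 [(6 3 7; 0 0 0)], sign=+1
Σ_t [0,2]: t=0:+1/174182400 t=1:−1/2177280 t=2:+1/645120 = 191/174182400
(3j)²=36481/2042040 [(6 3 7; -4 1 3)], sign=+1
⇒ 4πI² = 766101/2272985
I = (+1)√(766101/2272985/(4π)) = 0.16377205

0.163772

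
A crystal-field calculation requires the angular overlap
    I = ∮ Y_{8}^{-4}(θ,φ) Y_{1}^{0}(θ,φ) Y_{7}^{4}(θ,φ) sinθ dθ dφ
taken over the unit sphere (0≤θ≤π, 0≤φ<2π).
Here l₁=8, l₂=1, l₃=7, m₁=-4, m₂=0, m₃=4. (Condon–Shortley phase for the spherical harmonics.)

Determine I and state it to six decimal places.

0.211986

Rules hold: Σm=0, L=16 even, 7≤7≤9.
N = 17·3·15 = 765
Δ = 2!·14!·0!/17! = 1/2040
Racah Σ t=1..1: t=1:−1/25401600 = -1/25401600
⇒ 3j(8 1 7; 0 0 0)² = 8/255, sgn +1
Racah Σ t=1..1: t=1:−1/239500800 = -1/239500800
⇒ 3j(8 1 7; -4 0 4)² = 2/85, sgn +1
4πI² = N·(3j₀)²·(3jₘ)² = 48/85
I = +1·√(0.564706/4π) = 0.21198553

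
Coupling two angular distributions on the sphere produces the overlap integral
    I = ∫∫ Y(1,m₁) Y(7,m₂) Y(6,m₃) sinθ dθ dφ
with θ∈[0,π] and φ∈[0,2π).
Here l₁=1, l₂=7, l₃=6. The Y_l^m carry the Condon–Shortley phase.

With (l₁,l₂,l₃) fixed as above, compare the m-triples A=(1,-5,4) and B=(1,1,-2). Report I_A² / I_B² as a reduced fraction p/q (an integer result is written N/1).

22/5

Shared (l₁,l₂,l₃)=(1,7,6): N and (l;000)² cancel in I_A²/I_B².
A: Δ = 2!·0!·12!/15! = 1/1365; Racah Σ t=0..0: t=0:+1/14515200 = 1/14515200; ⇒ 3j(1 7 6; 1 -5 4)² = 22/455, sgn +1
B: Δ = 2!·0!·12!/15! = 1/1365; Racah Σ t=0..0: t=0:+1/1935360 = 1/1935360; ⇒ 3j(1 7 6; 1 1 -2)² = 1/91, sgn +1
I_A²/I_B² = (22/455)/(1/91) = 22/5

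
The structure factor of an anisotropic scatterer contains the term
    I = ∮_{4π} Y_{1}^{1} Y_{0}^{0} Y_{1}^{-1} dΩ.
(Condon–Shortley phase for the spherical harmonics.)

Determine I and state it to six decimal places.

-0.282095

Checks pass: Σm=0; 2 even; l₃=1∈[1,1].
(2·1+1)(2·0+1)(2·1+1) = 9
Δ: 0! 2! 0! / 3! → 1/3
sum: t=0:+1/1 = 1/1
3j²(1 0 1; 0 0 0) = Δ·Π!·Σ² = 1/3  (sign -1)
sum: t=0:+1/2 = 1/2
3j²(1 0 1; 1 0 -1) = Δ·Π!·Σ² = 1/3  (sign +1)
combine: 4πI² = 9·1/3·1/3 = 1/1
take √, sign -1: I = -0.28209479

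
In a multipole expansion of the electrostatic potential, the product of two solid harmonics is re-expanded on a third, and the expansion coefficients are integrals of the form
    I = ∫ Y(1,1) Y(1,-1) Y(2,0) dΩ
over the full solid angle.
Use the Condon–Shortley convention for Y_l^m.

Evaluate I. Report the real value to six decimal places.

m-sum 0 ✓  L=4 even ✓  0≤2≤2 ✓
Π(2lᵢ+1) = 3×3×5 = 45
triangle coeff Δ(1,1,2) = 1/30
Σ_t [0,0]: t=0:+1/1 = 1/1
(3j)²=2/15 [(1 1 2; 0 0 0)], sign=+1
Σ_t [0,0]: t=0:+1/4 = 1/4
(3j)²=1/30 [(1 1 2; 1 -1 0)], sign=+1
⇒ 4πI² = 1/5
I = (+1)√(1/5/(4π)) = 0.12615663

0.126157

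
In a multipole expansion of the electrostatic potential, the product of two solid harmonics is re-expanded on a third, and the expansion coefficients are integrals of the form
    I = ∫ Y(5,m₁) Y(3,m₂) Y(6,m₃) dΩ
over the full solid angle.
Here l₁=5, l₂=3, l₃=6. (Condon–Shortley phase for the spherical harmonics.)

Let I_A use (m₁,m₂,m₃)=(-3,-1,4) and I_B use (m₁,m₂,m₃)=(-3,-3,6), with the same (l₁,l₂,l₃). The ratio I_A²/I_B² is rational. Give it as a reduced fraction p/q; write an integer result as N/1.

Shared (l₁,l₂,l₃)=(5,3,6): N and (l;000)² cancel in I_A²/I_B².
A: Δ = 2!·8!·4!/15! = 1/675675; Racah Σ t=0..2: t=0:+1/322560 t=1:−1/30240 t=2:+1/69120 = -1/64512; ⇒ 3j(5 3 6; -3 -1 4)² = 10/1001, sgn -1
B: Δ = 2!·8!·4!/15! = 1/675675; Racah Σ t=0..0: t=0:+1/1935360 = 1/1935360; ⇒ 3j(5 3 6; -3 -3 6)² = 1/91, sgn +1
I_A²/I_B² = (10/1001)/(1/91) = 10/11

10/11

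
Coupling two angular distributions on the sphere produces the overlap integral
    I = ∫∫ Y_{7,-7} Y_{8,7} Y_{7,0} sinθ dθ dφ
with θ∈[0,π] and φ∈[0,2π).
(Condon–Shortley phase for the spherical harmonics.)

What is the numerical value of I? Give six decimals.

0.106114

m-sum 0 ✓  L=22 even ✓  1≤7≤15 ✓
Π(2lᵢ+1) = 15×17×15 = 3825
triangle coeff Δ(7,8,7) = 1/22086194130
Σ_t [1,7]: t=1:−1/18289152000 t=2:+1/248832000 t=3:−1/24883200 t=4:+1/11943936 t=5:−1/24883200 t=6:+1/248832000 t=7:−1/18289152000 = 11/975421440
(3j)²=1750/289731 [(7 8 7; 0 0 0)], sign=-1
Σ_t [8,8]: t=8:+1/146313216000 = 1/146313216000
(3j)²=91/14858 [(7 8 7; -7 7 0)], sign=-1
⇒ 4πI² = 459375/3246473
I = (+1)√(459375/3246473/(4π)) = 0.10611404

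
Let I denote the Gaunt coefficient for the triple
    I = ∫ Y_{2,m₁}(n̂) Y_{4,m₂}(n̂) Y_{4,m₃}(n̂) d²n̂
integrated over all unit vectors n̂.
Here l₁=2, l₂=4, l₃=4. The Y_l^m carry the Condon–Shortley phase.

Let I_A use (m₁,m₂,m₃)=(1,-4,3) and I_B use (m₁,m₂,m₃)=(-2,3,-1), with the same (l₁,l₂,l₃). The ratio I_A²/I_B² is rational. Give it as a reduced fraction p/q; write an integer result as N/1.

14/9

Same 2,4,4: normalisation and zero-m 3j drop out of the ratio.
A: Δ: 2! 2! 6! / 11! → 1/13860; sum: t=0:+1/1440 = 1/1440; 3j²(2 4 4; 1 -4 3) = Δ·Π!·Σ² = 7/165  (sign -1)
B: Δ: 2! 2! 6! / 11! → 1/13860; sum: t=2:+1/480 = 1/480; 3j²(2 4 4; -2 3 -1) = Δ·Π!·Σ² = 3/110  (sign -1)
I_A²/I_B² = (7/165)/(3/110) = 14/9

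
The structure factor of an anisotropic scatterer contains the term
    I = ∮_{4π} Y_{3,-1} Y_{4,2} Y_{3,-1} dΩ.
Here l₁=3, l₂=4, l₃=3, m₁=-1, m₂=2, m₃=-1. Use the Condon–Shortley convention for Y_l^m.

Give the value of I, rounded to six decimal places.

m-sum 0 ✓  L=10 even ✓  1≤3≤7 ✓
Π(2lᵢ+1) = 7×9×7 = 441
triangle coeff Δ(3,4,3) = 1/34650
Σ_t [1,3]: t=1:−1/72 t=2:+1/16 t=3:−1/72 = 5/144
(3j)²=2/77 [(3 4 3; 0 0 0)], sign=-1
Σ_t [2,4]: t=2:+1/192 t=3:−1/36 t=4:+1/192 = -5/288
(3j)²=20/693 [(3 4 3; -1 2 -1)], sign=-1
⇒ 4πI² = 40/121
I = (+1)√(40/121/(4π)) = 0.16219310

0.162193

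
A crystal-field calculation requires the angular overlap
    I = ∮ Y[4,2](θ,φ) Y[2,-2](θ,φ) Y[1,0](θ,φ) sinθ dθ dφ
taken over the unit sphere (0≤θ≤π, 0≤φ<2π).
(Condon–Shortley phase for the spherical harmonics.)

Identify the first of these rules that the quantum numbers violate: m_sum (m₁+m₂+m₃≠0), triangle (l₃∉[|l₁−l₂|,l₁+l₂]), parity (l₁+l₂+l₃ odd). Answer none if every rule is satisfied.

m₁+m₂+m₃ = 2 − 2 + 0 = 0  ✓
triangle: |4−2|=2 ≤ l₃=1 ≤ 4+2=6  ✗
parity: l₁+l₂+l₃ = 7 is odd

triangle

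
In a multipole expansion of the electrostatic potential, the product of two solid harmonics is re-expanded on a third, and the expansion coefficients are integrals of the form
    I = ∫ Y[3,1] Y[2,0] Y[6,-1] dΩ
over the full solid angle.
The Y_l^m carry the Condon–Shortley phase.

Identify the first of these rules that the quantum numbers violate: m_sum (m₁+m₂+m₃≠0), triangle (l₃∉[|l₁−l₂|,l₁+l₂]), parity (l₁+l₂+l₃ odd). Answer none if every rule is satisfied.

azimuthal sum: 1 + 0 − 1 = 0  ✓
1 ≤ 6 ≤ 5 (triangle on l)  ✗
L = 3 + 2 + 6 = 11 (odd)

triangle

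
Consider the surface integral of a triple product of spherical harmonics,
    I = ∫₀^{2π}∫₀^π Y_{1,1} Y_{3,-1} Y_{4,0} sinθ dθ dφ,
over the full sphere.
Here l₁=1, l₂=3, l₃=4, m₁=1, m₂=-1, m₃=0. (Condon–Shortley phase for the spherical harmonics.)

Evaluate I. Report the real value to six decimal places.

0.150786

Checks pass: Σm=0; 8 even; l₃=4∈[2,4].
(2·1+1)(2·3+1)(2·4+1) = 189
Δ: 0! 2! 6! / 9! → 1/252
sum: t=0:+1/36 = 1/36
3j²(1 3 4; 0 0 0) = Δ·Π!·Σ² = 4/63  (sign +1)
sum: t=0:+1/96 = 1/96
3j²(1 3 4; 1 -1 0) = Δ·Π!·Σ² = 1/42  (sign +1)
combine: 4πI² = 189·4/63·1/42 = 2/7
take √, sign +1: I = 0.15078601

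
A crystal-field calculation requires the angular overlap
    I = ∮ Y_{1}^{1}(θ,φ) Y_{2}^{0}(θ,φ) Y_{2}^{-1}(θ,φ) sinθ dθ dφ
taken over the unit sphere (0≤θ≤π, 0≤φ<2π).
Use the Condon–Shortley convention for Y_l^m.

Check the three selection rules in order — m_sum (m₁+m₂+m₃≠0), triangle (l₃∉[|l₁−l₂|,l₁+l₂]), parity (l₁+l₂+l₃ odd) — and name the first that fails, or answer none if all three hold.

Σmᵢ = 0  ✓
l₃∈[|l₁−l₂|,l₁+l₂]=[1,3], have l₃=2  ✓
Σlᵢ = 5 ⇒ odd  ✗

parity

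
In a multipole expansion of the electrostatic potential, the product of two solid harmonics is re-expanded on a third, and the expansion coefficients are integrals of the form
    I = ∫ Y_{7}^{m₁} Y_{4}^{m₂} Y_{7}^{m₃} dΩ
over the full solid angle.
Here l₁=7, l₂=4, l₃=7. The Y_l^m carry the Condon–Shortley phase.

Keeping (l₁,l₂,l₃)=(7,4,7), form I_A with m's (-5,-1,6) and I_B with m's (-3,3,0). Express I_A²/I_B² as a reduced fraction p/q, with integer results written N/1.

Same 7,4,7: normalisation and zero-m 3j drop out of the ratio.
A: Δ: 4! 10! 4! / 19! → 1/58198140; sum: t=2:+1/87091200 t=3:−1/52254720 = -1/130636800; 3j²(7 4 7; -5 -1 6) = Δ·Π!·Σ² = 88/20349  (sign +1)
B: Δ: 4! 10! 4! / 19! → 1/58198140; sum: t=3:−1/4354560 t=4:+1/2488320 = 1/5806080; 3j²(7 4 7; -3 3 0) = Δ·Π!·Σ² = 525/92378  (sign -1)
I_A²/I_B² = (88/20349)/(525/92378) = 25168/33075

25168/33075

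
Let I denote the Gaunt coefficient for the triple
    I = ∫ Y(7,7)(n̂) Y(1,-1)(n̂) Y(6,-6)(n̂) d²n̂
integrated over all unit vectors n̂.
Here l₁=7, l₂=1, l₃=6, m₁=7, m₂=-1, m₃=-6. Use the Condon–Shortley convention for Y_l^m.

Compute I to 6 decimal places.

Rules hold: Σm=0, L=14 even, 6≤6≤8.
N = 15·3·13 = 585
Δ = 2!·12!·0!/15! = 1/1365
Racah Σ t=1..1: t=1:−1/518400 = -1/518400
⇒ 3j(7 1 6; 0 0 0)² = 7/195, sgn -1
Racah Σ t=0..0: t=0:+1/958003200 = 1/958003200
⇒ 3j(7 1 6; 7 -1 -6)² = 1/15, sgn +1
4πI² = N·(3j₀)²·(3jₘ)² = 7/5
I = -1·√(1.4/4π) = -0.33377906

-0.333779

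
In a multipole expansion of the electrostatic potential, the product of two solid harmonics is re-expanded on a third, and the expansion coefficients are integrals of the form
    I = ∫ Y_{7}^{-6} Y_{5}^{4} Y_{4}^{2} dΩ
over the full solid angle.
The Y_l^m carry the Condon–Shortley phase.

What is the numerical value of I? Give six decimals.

m-sum 0 ✓  L=16 even ✓  2≤4≤12 ✓
Π(2lᵢ+1) = 15×11×9 = 1485
triangle coeff Δ(7,5,4) = 1/6126120
Σ_t [3,5]: t=3:−1/69120 t=4:+1/20736 t=5:−1/69120 = 1/51840
(3j)²=280/21879 [(7 5 4; 0 0 0)], sign=+1
Σ_t [7,8]: t=7:−1/7257600 t=8:+1/4838400 = 1/14515200
(3j)²=3/1190 [(7 5 4; -6 4 2)], sign=+1
⇒ 4πI² = 180/3757
I = (+1)√(180/3757/(4π)) = 0.06174627

0.061746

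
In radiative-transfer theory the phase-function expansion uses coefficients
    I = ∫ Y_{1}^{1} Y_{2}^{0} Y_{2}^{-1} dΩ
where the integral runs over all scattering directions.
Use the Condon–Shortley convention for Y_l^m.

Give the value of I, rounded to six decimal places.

Σlᵢ=5 odd — θ-integrand is odd under cosθ→−cosθ; I=0

0.000000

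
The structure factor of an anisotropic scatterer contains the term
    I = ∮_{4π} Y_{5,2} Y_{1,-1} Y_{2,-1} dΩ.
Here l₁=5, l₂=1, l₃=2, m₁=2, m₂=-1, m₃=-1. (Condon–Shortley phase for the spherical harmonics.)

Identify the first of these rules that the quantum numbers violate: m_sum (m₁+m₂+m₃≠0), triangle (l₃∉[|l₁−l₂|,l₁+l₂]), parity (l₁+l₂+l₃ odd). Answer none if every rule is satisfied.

triangle

azimuthal sum: 2 − 1 − 1 = 0  ✓
4 ≤ 2 ≤ 6 (triangle on l)  ✗
L = 5 + 1 + 2 = 8 (even)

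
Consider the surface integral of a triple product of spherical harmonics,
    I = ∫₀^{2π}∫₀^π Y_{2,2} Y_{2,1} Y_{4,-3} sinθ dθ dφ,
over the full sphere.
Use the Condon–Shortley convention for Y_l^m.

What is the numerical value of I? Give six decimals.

m-sum 0 ✓  L=8 even ✓  0≤4≤4 ✓
Π(2lᵢ+1) = 5×5×9 = 225
triangle coeff Δ(2,2,4) = 1/630
Σ_t [0,0]: t=0:+1/16 = 1/16
(3j)²=2/35 [(2 2 4; 0 0 0)], sign=+1
Σ_t [0,0]: t=0:+1/144 = 1/144
(3j)²=1/18 [(2 2 4; 2 1 -3)], sign=-1
⇒ 4πI² = 5/7
I = (-1)√(5/7/(4π)) = -0.23841361

-0.238414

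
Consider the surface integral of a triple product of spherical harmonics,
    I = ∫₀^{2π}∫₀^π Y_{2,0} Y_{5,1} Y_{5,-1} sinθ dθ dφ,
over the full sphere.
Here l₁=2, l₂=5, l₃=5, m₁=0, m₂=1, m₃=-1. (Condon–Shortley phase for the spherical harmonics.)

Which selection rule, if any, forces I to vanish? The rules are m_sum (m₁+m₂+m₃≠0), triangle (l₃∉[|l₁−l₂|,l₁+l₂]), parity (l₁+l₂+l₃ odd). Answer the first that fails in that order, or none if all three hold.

none

Σmᵢ = 0  ✓
l₃∈[|l₁−l₂|,l₁+l₂]=[3,7], have l₃=5  ✓
Σlᵢ = 12 ⇒ even  ✓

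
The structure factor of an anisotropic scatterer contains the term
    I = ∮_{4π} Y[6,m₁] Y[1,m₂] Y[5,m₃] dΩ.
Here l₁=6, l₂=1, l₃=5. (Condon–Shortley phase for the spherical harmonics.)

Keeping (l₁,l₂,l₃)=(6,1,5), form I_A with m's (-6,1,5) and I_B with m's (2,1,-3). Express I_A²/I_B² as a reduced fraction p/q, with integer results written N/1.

11/1

Shared (l₁,l₂,l₃)=(6,1,5): N and (l;000)² cancel in I_A²/I_B².
A: Δ = 2!·10!·0!/13! = 1/858; Racah Σ t=2..2: t=2:+1/7257600 = 1/7257600; ⇒ 3j(6 1 5; -6 1 5)² = 1/13, sgn +1
B: Δ = 2!·10!·0!/13! = 1/858; Racah Σ t=2..2: t=2:+1/161280 = 1/161280; ⇒ 3j(6 1 5; 2 1 -3)² = 1/143, sgn +1
I_A²/I_B² = (1/13)/(1/143) = 11/1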